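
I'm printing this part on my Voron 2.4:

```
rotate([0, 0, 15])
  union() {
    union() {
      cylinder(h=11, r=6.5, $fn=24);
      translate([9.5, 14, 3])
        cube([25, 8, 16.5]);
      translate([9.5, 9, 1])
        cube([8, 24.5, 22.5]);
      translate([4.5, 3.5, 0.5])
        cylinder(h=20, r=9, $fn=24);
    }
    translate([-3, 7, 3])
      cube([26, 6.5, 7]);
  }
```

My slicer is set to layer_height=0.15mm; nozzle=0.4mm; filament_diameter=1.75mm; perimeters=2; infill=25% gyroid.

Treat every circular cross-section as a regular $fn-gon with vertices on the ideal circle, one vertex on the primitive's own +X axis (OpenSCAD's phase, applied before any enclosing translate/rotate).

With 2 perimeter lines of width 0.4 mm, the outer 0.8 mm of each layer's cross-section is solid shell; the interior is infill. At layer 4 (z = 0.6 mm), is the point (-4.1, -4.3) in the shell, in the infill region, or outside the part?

At z = 0.6 mm: the r=6.5 cylinder gives a regular 24-gon of circumradius 6.5 (constant along its height); the cube at (9.5, 14) does not reach this height (z outside [3, 19.5]); the cube at (9.5, 9) does not reach this height (z outside [1, 23.5]); the r=9 cylinder at (4.5, 3.5) gives a regular 24-gon of circumradius 9 (constant along its height); Merging all regions: the regions partially overlap (shared area 96.52 mm²), so overlapping operands fuse into one piece — 1 connected region; the cube at (-3, 7) is absent (z outside [3, 10]); Taking the union: only the result so far is present, so the union is just that shape — 1 connected region; (whole slice rotated 15° about Z — lengths, areas and connectivity unchanged). Overall, the cross-section is a single solid region. Undo the 15° rotation: the query point maps to (-5.073, -3.092) in the un-rotated model frame. The nearest boundary edge runs (-4.60, -4.60)→(-5.63, -3.25); distance from the point to it = 0.54 mm. The point is inside the cross-section, 0.54 mm from the nearest boundary — within the 0.8 mm shell band (2 × 0.4).

shell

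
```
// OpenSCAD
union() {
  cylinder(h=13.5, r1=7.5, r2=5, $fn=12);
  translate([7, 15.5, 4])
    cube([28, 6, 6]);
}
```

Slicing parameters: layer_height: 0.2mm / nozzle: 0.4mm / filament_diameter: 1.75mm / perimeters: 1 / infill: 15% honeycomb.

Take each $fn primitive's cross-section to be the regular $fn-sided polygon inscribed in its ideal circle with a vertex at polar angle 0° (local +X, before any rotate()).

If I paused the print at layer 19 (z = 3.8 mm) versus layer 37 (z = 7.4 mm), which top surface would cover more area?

layer 37 (z = 7.4 mm)

Layer 19 (z = 3.8): the cone (r1=7.5→r2=5) has section circumradius 6.796 here — a regular 12-gon (area = (12/2)·6.796²·sin(360°/12) = 138.57 mm²); the cube at (7, 15.5) does not reach this height (z outside [4, 10]); Combining (union): only the cone is present, so the union is just that shape — area = 138.57 mm². So its area = 138.57 mm². Layer 37 (z = 7.4): the cone: at t=0.548 of its height the radius interpolates to r₁+(r₂−r₁)t = 6.130, giving a regular 12-gon of that circumradius (area = (12/2)·6.130²·sin(360°/12) = 112.72 mm²); the 28×6 cube at (7, 15.5) contributes its full rectangle (area 168.00 mm²); Taking the union: the 2 present regions are separate (no shared area or edge), so areas and boundary lengths simply add and each stays a separate island — area = 280.72 mm². So its area = 280.72 mm². Layer 37 is larger (280.72 vs 138.57 mm²).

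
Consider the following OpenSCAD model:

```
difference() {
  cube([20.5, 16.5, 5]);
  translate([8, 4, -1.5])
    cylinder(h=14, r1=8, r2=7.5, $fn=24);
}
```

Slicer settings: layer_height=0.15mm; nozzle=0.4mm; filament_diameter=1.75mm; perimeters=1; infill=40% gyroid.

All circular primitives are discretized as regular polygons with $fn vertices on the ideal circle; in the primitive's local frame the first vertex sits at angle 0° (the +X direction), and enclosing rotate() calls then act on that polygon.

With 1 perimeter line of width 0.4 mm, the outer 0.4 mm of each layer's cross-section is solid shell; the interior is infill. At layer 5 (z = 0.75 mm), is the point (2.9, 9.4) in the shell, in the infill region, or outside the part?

At z = 0.75 mm: the cube (footprint 20.5×16.5) is included at this height; the cone at (8, 4) (r1=8→r2=7.5) has section circumradius 7.920 here — a regular 24-gon; After the difference (first − rest): starting from the 20.5×16.5 cube, the cone at (8, 4) partially overlaps it — only the 157.58 mm² overlap (of its 194.80 mm²) is removed, clipping the outline — 1 connected region. Overall, the cross-section is a single solid region. The nearest boundary edge runs (4.04, 10.86)→(2.40, 9.60); distance from the point to it = 0.46 mm. The point is not inside any of the regions above, so it lies outside the cross-section (0.46 mm from the nearest boundary).

outside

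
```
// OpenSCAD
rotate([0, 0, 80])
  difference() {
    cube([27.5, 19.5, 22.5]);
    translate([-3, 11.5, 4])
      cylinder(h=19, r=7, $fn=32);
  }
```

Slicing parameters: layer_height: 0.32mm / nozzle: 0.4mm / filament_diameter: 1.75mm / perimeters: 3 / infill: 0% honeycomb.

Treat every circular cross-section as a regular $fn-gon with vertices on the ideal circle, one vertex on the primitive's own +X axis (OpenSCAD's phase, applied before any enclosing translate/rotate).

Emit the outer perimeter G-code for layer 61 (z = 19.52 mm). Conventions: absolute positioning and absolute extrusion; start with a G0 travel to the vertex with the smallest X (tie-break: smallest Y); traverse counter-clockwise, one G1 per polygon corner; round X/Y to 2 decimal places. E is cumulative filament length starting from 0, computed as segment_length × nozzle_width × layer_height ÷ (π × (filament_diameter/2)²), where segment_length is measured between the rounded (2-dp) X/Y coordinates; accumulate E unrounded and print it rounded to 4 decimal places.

G0 X-19.20 Y3.39 Z19.52
G1 X-17.53 Y3.09 E0.0903
G1 X-16.90 Y3.88 E0.1441
G1 X-15.86 Y4.78 E0.2173
G1 X-14.67 Y5.45 E0.2899
G1 X-13.36 Y5.88 E0.3633
G1 X-12.00 Y6.04 E0.4362
G1 X-10.63 Y5.94 E0.5093
G1 X-9.31 Y5.57 E0.5822
G1 X-8.09 Y4.95 E0.6551
G1 X-7.01 Y4.10 E0.7282
G1 X-6.11 Y3.06 E0.8014
G1 X-5.44 Y1.86 E0.8745
G1 X-5.13 Y0.90 E0.9282
G1 X0.00 Y0.00 E1.2054
G1 X4.78 Y27.08 E2.6688
G1 X-14.43 Y30.47 E3.7068
G1 X-19.20 Y3.39 E5.1701

At z = 19.52 mm: the 27.5×19.5 cube contributes its full rectangle; the r=7 cylinder at (-3, 11.5) gives a regular 32-gon of circumradius 7 (constant along its height); After the difference (first − rest): starting from the 27.5×19.5 cube, the r=7 cylinder at (-3, 11.5) partially overlaps it — only the 35.93 mm² overlap (of its 152.95 mm²) is removed, clipping the outline — 1 connected region; (rotated 80° about Z; rotation is an isometry so areas/perimeters/island counts are preserved). The outline is a single polygon with 17 vertices. Extrusion per mm of travel: 0.4 × 0.32 / (π × 0.875²) = 0.053216. Accumulating E over each segment gives final E = 5.1701.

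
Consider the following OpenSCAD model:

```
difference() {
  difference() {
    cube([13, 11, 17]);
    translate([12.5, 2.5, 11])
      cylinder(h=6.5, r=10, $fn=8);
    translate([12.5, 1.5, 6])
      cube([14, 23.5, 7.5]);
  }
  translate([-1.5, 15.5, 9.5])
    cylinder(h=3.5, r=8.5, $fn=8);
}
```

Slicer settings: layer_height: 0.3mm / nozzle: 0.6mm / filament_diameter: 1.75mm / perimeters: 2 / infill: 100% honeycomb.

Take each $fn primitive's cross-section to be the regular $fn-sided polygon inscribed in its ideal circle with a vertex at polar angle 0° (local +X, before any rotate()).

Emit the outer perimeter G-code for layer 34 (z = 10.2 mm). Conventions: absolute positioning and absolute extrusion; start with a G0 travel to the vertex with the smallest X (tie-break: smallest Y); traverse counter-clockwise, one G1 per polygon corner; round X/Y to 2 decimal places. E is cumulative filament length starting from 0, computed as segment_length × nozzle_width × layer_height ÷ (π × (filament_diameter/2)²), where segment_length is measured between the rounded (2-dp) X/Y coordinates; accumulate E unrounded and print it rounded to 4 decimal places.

G0 X0.00 Y0.00 Z10.20
G1 X13.00 Y0.00 E0.9729
G1 X13.00 Y1.50 E1.0851
G1 X12.50 Y1.50 E1.1225
G1 X12.50 Y11.00 E1.8335
G1 X5.14 Y11.00 E2.3843
G1 X4.51 Y9.49 E2.5067
G1 X0.00 Y7.62 E2.8721
G1 X0.00 Y0.00 E3.4423

At z = 10.2 mm: the 13×11 cube contributes its full rectangle; the cylinder at (12.5, 2.5) is not intersected at this z (z outside [11, 17.5]); the 14×23.5 cube at (12.5, 1.5) contributes its full rectangle; Subtracting the remaining from the first: starting from the 13×11 cube, the 14×23.5 cube at (12.5, 1.5) partially overlaps it — only the 4.75 mm² overlap (of its 329.00 mm²) is removed, clipping the outline — 1 connected region; the cylinder at (-1.5, 15.5): section is a regular 8-gon, circumradius r=8.5; Subtracting the remaining from the first: starting from that combined region, the r=8.5 cylinder at (-1.5, 15.5) partially overlaps it — only the 11.50 mm² overlap (of its 204.35 mm²) is removed, clipping the outline — 1 connected region. The outline is a single polygon with 8 vertices. Extrusion per mm of travel: 0.6 × 0.3 / (π × 0.875²) = 0.074835. Accumulating E over each segment gives final E = 3.4423.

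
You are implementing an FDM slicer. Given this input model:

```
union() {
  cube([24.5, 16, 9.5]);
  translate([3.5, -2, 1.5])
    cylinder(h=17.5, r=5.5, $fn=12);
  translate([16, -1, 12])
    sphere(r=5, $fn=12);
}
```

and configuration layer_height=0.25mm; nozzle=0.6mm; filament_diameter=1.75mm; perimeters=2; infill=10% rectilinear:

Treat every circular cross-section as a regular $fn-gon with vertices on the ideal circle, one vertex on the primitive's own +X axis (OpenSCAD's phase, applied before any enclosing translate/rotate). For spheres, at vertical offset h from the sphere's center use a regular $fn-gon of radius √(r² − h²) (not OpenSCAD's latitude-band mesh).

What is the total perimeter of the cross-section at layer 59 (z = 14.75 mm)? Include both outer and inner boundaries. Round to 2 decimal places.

At z = 14.75 mm: the cube does not reach this height (z outside [0, 9.5]); the r=5.5 cylinder at (3.5, -2) contributes a regular 12-gon of circumradius 5.5 (perimeter = 2·12·5.500·sin(180°/12) = 34.16 mm); the sphere at (16, -1): section is a regular 12-gon, circumradius = √(r²−h²) = √(5²−2.75²) = 4.176 (perimeter = 2·12·4.176·sin(180°/12) = 25.94 mm); Taking the union: the 2 present regions are separate (no shared area or edge), so areas and boundary lengths simply add and each stays a separate island — boundary = 60.10 mm. Overall, the cross-section has 2 separate islands. Total boundary length (outer) = 60.10 mm.

60.10 mm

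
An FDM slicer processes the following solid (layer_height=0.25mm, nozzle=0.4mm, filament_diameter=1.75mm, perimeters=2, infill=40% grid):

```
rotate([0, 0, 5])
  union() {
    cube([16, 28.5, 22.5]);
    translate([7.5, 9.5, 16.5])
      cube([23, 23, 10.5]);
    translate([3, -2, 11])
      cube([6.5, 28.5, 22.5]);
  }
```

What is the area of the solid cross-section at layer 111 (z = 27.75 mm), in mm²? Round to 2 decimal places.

At z = 27.75 mm: the cube is not intersected at this z (z outside [0, 22.5]); the cube at (7.5, 9.5) does not reach this height (z outside [16.5, 27]); the cube at (3, -2) is present — its section is the full 6.5×28.5 rectangle (area 185.25 mm²); Combining (union): only the 6.5×28.5 cube at (3, -2) is present, so the union is just that shape — area = 185.25 mm²; (whole slice rotated 5° about Z — lengths, areas and connectivity unchanged). Overall, the cross-section is a single solid region. Net area = 185.25 mm².

185.25 mm²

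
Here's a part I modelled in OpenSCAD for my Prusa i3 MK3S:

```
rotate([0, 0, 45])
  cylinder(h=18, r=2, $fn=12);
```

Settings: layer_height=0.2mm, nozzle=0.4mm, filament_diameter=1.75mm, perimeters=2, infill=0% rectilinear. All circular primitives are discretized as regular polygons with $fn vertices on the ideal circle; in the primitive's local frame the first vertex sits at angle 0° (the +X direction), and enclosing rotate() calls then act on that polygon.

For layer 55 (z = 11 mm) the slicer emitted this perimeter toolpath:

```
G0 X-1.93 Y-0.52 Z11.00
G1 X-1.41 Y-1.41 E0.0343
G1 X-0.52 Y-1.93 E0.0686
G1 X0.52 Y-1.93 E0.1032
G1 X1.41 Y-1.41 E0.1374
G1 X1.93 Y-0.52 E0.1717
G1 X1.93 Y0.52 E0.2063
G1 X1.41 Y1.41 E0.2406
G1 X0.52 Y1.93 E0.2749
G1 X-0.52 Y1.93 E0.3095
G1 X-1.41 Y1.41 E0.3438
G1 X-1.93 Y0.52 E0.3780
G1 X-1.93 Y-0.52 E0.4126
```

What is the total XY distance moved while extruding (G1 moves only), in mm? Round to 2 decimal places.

12.41 mm

Sum the Euclidean lengths of each G1 segment: total = 12.41 mm.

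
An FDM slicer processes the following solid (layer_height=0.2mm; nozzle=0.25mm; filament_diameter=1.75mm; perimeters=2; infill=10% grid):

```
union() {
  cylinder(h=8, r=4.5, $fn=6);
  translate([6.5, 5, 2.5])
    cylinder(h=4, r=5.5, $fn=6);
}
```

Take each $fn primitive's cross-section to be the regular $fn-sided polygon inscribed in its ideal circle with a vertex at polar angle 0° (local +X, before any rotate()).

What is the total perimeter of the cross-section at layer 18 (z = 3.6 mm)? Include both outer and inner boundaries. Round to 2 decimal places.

50.32 mm

At z = 3.6 mm: the cylinder: section is a regular 6-gon, circumradius r=4.5 (perimeter = 2·6·4.500·sin(180°/6) = 27.00 mm); the r=5.5 cylinder at (6.5, 5) gives a regular 6-gon of circumradius 5.5 (constant along its height) (perimeter = 2·6·5.500·sin(180°/6) = 33.00 mm); Merging all regions: the regions partially overlap (shared area 2.24 mm²), so the edge portions inside another operand are dropped and the merged outline is re-measured after clipping — boundary = 50.32 mm. Overall, the cross-section is a single solid region. Total boundary length (outer) = 50.32 mm.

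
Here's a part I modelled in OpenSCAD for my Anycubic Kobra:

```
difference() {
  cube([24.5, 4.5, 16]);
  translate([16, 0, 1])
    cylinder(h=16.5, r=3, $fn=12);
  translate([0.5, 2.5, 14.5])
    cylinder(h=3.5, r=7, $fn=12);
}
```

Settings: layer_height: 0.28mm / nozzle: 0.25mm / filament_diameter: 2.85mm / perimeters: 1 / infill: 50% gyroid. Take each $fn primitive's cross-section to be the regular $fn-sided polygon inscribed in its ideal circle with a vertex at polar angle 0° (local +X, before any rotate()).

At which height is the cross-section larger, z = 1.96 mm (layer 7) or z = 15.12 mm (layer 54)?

layer 7 (z = 1.96 mm)

Layer 7 (z = 1.96): the 24.5×4.5 cube contributes its full rectangle (area 110.25 mm²); the r=3 cylinder at (16, 0) gives a regular 12-gon of circumradius 3 (constant along its height) (area = (12/2)·3.000²·sin(360°/12) = 27.00 mm²); the cylinder at (0.5, 2.5) is absent (z outside [14.5, 18]); Taking the first minus the rest: starting from the 24.5×4.5 cube (110.25 mm²), the r=3 cylinder at (16, 0) partially overlaps it — only the 13.50 mm² overlap (of its 27.00 mm²) is removed, clipping the outline — area = 96.75 mm². So its area = 96.75 mm². Layer 54 (z = 15.12): the 24.5×4.5 cube contributes its full rectangle (area 110.25 mm²); the r=3 cylinder at (16, 0) gives a regular 12-gon of circumradius 3 (constant along its height) (area = (12/2)·3.000²·sin(360°/12) = 27.00 mm²); the r=7 cylinder at (0.5, 2.5) contributes a regular 12-gon of circumradius 7 (area = (12/2)·7.000²·sin(360°/12) = 147.00 mm²); After the difference (first − rest): starting from the 24.5×4.5 cube (110.25 mm²), the r=3 cylinder at (16, 0) partially overlaps it — only the 13.50 mm² overlap (of its 27.00 mm²) is removed, clipping the outline; the r=7 cylinder at (0.5, 2.5) partially overlaps it — only the 32.38 mm² overlap (of its 147.00 mm²) is removed, clipping the outline — area = 64.37 mm². So its area = 64.37 mm². Layer 7 is larger (96.75 vs 64.37 mm²).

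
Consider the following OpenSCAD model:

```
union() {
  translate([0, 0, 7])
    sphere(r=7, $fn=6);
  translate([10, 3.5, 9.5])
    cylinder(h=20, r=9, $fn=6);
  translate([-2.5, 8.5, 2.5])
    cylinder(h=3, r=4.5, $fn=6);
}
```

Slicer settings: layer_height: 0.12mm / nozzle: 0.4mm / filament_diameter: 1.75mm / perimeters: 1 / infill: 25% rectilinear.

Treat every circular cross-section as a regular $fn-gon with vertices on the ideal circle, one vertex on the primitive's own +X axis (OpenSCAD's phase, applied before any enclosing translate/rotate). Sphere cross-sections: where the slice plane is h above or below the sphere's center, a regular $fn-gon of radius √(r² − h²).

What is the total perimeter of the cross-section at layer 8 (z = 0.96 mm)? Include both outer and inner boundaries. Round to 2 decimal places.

At z = 0.96 mm: the r=7 sphere slices to a regular 6-gon of circumradius 3.538 (√(r²−h²) with h=6.04 from center) (perimeter = 2·6·3.538·sin(180°/6) = 21.23 mm); the cylinder at (10, 3.5) is not intersected at this z (z outside [9.5, 29.5]); the cylinder at (-2.5, 8.5) is not intersected at this z (z outside [2.5, 5.5]); Merging all regions: only the r=7 sphere is present, so the union is just that shape — boundary = 21.23 mm. Overall, the cross-section is a single solid region. Total boundary length (outer) = 21.23 mm.

21.23 mm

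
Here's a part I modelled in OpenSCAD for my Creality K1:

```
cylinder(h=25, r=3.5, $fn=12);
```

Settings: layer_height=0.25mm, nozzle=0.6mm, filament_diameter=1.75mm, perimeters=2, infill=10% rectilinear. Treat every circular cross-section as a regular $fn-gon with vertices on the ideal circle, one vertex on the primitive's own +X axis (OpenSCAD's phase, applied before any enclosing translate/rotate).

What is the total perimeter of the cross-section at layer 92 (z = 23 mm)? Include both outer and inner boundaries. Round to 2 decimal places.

At z = 23 mm: the r=3.5 cylinder gives a regular 12-gon of circumradius 3.5 (constant along its height) (perimeter = 2·12·3.500·sin(180°/12) = 21.74 mm). Overall, the cross-section is a single solid region. Total boundary length (outer) = 21.74 mm.

21.74 mm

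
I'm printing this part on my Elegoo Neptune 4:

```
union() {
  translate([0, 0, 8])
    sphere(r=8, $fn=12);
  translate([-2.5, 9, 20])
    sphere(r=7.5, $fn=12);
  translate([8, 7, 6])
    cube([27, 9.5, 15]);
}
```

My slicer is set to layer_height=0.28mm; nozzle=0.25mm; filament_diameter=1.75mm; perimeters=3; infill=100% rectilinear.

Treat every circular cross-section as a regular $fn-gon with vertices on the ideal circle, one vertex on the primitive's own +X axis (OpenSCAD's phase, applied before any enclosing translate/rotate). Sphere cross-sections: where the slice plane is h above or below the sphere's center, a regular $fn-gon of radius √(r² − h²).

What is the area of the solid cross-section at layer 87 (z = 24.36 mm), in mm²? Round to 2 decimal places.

111.72 mm²

At z = 24.36 mm: the sphere is not intersected at this z (|z−center|=16.360 > r=8); the r=7.5 sphere at (-2.5, 9) contributes a regular 12-gon of circumradius √(7.5²−4.36²) = 6.102 (area = (12/2)·6.102²·sin(360°/12) = 111.72 mm²); the cube at (8, 7) is not intersected at this z (z outside [6, 21]); Combining (union): only the r=7.5 sphere at (-2.5, 9) is present, so the union is just that shape — area = 111.72 mm². Overall, the cross-section is a single solid region. Net area = 111.72 mm².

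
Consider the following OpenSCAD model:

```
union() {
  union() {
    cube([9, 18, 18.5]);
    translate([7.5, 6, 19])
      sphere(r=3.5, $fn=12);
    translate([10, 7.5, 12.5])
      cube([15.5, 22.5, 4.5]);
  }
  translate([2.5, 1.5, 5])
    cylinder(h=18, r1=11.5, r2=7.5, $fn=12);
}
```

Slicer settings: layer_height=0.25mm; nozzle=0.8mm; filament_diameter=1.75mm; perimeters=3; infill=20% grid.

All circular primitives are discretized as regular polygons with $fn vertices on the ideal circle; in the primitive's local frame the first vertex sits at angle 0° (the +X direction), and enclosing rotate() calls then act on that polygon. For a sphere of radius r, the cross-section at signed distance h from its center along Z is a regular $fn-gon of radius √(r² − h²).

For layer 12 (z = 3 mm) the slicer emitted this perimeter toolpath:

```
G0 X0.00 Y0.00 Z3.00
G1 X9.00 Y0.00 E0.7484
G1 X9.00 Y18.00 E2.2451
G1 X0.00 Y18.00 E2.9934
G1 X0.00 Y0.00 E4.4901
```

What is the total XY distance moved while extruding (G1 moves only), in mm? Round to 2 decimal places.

54.00 mm

Sum the Euclidean lengths of each G1 segment: total = 54.00 mm.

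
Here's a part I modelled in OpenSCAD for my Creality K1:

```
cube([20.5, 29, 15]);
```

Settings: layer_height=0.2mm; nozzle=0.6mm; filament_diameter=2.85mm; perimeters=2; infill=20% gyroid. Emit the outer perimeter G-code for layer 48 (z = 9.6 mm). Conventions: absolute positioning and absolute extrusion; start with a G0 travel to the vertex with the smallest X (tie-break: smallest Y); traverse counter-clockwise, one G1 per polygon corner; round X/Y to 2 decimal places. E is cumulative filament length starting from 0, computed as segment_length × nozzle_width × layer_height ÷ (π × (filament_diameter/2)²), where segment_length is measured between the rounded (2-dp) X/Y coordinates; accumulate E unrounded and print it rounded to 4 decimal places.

G0 X0.00 Y0.00 Z9.60
G1 X20.50 Y0.00 E0.3856
G1 X20.50 Y29.00 E0.9311
G1 X0.00 Y29.00 E1.3167
G1 X0.00 Y0.00 E1.8622

At z = 9.6 mm: the 20.5×29 cube contributes its full rectangle. The outline is a single polygon with 4 vertices. Extrusion per mm of travel: 0.6 × 0.2 / (π × 1.425²) = 0.018811. Accumulating E over each segment gives final E = 1.8622.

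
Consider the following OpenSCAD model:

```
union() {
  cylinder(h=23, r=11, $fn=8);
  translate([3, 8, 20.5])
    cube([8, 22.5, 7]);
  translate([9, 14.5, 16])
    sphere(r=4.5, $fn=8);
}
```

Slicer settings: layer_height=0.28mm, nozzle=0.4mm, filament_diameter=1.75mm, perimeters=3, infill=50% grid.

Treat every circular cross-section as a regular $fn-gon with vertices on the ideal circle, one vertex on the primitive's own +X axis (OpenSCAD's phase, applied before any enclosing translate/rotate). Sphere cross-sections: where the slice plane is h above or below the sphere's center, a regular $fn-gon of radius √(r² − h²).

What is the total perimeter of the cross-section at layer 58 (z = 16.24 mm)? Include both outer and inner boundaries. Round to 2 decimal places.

94.87 mm

At z = 16.24 mm: the r=11 cylinder gives a regular 8-gon of circumradius 11 (constant along its height) (perimeter = 2·8·11.000·sin(180°/8) = 67.35 mm); the cube at (3, 8) is not intersected at this z (z outside [20.5, 27.5]); the r=4.5 sphere at (9, 14.5) contributes a regular 8-gon of circumradius √(4.5²−0.24²) = 4.494 (perimeter = 2·8·4.494·sin(180°/8) = 27.51 mm); Merging all regions: the 2 present regions are separate (no shared area or edge), so areas and boundary lengths simply add and each stays a separate island — boundary = 94.87 mm. Overall, the cross-section has 2 separate islands. Total boundary length (outer) = 94.87 mm.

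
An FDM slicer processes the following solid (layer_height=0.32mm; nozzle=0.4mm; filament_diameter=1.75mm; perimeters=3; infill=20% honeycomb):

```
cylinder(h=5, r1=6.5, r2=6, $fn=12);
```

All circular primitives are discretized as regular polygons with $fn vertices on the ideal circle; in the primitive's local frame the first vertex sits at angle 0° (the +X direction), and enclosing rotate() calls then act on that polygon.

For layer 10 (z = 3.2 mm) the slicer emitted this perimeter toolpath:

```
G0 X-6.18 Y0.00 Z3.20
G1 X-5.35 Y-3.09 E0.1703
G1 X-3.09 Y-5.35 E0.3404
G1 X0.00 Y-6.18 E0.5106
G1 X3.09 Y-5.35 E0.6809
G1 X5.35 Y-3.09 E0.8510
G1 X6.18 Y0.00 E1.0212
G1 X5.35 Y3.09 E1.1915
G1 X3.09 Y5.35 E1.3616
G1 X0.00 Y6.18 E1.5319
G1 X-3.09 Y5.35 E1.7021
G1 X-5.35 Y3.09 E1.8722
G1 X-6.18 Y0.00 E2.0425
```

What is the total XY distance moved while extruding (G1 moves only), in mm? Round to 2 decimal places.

Sum the Euclidean lengths of each G1 segment: total = 38.38 mm.

38.38 mm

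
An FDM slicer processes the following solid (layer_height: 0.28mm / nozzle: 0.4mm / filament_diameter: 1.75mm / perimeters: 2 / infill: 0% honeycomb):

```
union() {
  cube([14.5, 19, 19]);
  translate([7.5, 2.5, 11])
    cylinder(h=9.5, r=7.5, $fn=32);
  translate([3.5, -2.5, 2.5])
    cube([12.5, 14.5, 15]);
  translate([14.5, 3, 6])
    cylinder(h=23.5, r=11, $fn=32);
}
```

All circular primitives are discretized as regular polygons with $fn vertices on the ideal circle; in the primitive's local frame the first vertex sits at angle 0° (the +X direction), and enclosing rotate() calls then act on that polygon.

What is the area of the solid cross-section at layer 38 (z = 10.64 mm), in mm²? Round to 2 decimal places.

At z = 10.64 mm: the cube is present — its section is the full 14.5×19 rectangle (area 275.50 mm²); the cylinder at (7.5, 2.5) does not reach this height (z outside [11, 20.5]); the cube at (3.5, -2.5) (footprint 12.5×14.5) is included at this height (area 181.25 mm²); the r=11 cylinder at (14.5, 3) gives a regular 32-gon of circumradius 11 (constant along its height) (area = (32/2)·11.000²·sin(360°/32) = 377.69 mm²); Combining (union): the regions partially overlap — summed areas 834.44 mm² minus the doubly-counted overlap 305.84 mm² gives 528.61 mm² — area = 528.61 mm². Overall, the cross-section is a single solid region. Net area = 528.61 mm².

528.61 mm²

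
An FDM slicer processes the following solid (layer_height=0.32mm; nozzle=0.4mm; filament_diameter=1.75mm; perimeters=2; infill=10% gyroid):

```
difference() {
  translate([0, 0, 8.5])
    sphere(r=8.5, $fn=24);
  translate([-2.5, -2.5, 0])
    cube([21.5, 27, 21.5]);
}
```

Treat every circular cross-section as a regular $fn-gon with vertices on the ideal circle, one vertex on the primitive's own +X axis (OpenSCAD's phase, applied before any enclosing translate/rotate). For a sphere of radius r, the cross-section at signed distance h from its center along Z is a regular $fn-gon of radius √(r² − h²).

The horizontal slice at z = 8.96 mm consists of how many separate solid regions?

At z = 8.96 mm: the r=8.5 sphere slices to a regular 24-gon of circumradius 8.488 (√(r²−h²) with h=0.46 from center); the cube at (-2.5, -2.5) is present — its section is the full 21.5×27 rectangle; After the difference (first − rest): starting from the r=8.5 sphere, the 21.5×27 cube at (-2.5, -2.5) partially overlaps it — only the 103.77 mm² overlap (of its 580.50 mm²) is removed, clipping the outline — 1 connected region. The result has 1 disconnected region.

1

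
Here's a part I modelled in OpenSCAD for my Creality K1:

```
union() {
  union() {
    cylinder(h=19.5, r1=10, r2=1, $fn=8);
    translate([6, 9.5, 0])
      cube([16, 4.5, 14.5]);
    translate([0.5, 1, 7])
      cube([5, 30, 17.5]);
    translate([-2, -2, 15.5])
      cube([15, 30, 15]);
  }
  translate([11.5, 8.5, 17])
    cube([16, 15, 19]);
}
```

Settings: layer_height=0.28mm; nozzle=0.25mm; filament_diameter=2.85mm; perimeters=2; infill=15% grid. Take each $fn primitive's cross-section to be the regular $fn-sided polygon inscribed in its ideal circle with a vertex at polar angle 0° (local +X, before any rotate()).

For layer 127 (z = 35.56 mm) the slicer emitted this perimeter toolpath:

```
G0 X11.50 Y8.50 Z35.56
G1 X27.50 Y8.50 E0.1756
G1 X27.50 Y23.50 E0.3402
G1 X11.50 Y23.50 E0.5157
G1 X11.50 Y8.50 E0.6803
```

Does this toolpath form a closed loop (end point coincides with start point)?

yes

Start point (G0): (11.50, 8.50). End point (last G1): the path returns to the start — closed.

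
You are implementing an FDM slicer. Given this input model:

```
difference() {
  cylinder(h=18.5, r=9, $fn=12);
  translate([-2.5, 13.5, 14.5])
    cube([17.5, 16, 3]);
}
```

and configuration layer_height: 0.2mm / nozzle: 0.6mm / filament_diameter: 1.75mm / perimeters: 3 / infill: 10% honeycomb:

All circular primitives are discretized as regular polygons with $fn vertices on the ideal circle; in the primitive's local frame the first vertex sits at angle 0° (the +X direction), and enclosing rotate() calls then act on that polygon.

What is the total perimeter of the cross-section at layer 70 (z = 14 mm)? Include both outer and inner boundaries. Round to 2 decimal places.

At z = 14 mm: the cylinder: section is a regular 12-gon, circumradius r=9 (perimeter = 2·12·9.000·sin(180°/12) = 55.90 mm); the cube at (-2.5, 13.5) is absent (z outside [14.5, 17.5]); Taking the first minus the rest: none of the subtracted shapes is present at this height, so the r=9 cylinder is unchanged — boundary = 55.90 mm. Overall, the cross-section is a single solid region. Total boundary length (outer) = 55.90 mm.

55.90 mm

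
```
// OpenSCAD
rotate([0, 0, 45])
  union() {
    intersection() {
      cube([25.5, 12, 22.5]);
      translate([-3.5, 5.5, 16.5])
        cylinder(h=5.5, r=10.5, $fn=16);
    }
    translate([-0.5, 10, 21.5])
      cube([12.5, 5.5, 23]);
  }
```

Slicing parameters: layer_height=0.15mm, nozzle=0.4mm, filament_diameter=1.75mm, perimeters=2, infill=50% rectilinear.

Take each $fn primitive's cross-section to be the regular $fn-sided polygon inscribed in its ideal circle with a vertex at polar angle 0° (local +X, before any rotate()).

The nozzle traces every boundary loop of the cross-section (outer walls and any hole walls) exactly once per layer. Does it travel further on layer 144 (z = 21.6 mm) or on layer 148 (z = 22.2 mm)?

layer 144 (z = 21.6 mm)

Layer 144 (z = 21.6): the cube is present — its section is the full 25.5×12 rectangle (perimeter 75.00 mm); the r=10.5 cylinder at (-3.5, 5.5) contributes a regular 16-gon of circumradius 10.5 (perimeter = 2·16·10.500·sin(180°/16) = 65.55 mm); Keeping only the common overlap: the r=10.5 cylinder at (-3.5, 5.5) partially overlaps the 25.5×12 cube; clipping to the common part keeps 74.83 mm² — boundary = 34.71 mm; the cube at (-0.5, 10) (footprint 12.5×5.5) is included at this height (perimeter 36.00 mm); Combining (union): the regions partially overlap (shared area 10.42 mm²), so the edge portions inside another operand are dropped and the merged outline is re-measured after clipping — boundary = 55.89 mm; (rotated 45° about Z; rotation is an isometry so areas/perimeters/island counts are preserved). So its perimeter = 55.89 mm. Layer 148 (z = 22.2): the cube (footprint 25.5×12) is included at this height (perimeter 75.00 mm); the cylinder at (-3.5, 5.5) does not reach this height (z outside [16.5, 22]); Keeping only the common overlap: at least one operand is absent at this height, so nothing remains; the 12.5×5.5 cube at (-0.5, 10) contributes its full rectangle (perimeter 36.00 mm); Taking the union: only the 12.5×5.5 cube at (-0.5, 10) is present, so the union is just that shape — boundary = 36.00 mm; (rotated 45° about Z; rotation is an isometry so areas/perimeters/island counts are preserved). So its perimeter = 36.00 mm. Layer 144 is larger (55.89 vs 36.00 mm).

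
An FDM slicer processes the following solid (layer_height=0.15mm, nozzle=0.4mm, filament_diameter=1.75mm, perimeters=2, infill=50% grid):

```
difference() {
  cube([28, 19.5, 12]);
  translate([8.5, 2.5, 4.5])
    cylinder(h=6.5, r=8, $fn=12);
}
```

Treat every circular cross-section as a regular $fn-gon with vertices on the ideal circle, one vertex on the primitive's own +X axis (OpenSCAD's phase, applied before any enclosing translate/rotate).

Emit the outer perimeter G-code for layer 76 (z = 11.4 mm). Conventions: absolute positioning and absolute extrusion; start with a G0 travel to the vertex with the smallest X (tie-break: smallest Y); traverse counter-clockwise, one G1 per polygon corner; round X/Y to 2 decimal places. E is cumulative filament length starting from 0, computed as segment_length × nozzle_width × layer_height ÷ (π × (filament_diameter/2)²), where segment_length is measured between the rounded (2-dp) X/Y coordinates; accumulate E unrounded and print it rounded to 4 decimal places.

At z = 11.4 mm: the 28×19.5 cube contributes its full rectangle; the cylinder at (8.5, 2.5) is not intersected at this z (z outside [4.5, 11]); After the difference (first − rest): none of the subtracted shapes is present at this height, so the 28×19.5 cube is unchanged — 1 connected region. The outline is a single polygon with 4 vertices. Extrusion per mm of travel: 0.4 × 0.15 / (π × 0.875²) = 0.024945. Accumulating E over each segment gives final E = 2.3698.

G0 X0.00 Y0.00 Z11.40
G1 X28.00 Y0.00 E0.6985
G1 X28.00 Y19.50 E1.1849
G1 X0.00 Y19.50 E1.8834
G1 X0.00 Y0.00 E2.3698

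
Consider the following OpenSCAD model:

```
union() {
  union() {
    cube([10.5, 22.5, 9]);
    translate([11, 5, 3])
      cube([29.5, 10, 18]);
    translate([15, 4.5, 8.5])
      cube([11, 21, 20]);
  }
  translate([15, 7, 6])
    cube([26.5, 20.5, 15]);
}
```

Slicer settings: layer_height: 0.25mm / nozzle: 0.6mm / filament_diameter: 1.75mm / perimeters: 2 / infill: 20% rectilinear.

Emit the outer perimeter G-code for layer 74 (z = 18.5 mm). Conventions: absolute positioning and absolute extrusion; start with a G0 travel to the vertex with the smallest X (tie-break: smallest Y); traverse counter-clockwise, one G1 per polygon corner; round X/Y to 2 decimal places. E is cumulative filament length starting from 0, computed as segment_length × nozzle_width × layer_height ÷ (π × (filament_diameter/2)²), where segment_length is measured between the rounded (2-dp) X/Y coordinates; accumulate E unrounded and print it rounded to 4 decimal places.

G0 X11.00 Y5.00 Z18.50
G1 X15.00 Y5.00 E0.2495
G1 X15.00 Y4.50 E0.2806
G1 X26.00 Y4.50 E0.9666
G1 X26.00 Y5.00 E0.9978
G1 X40.50 Y5.00 E1.9021
G1 X40.50 Y7.00 E2.0268
G1 X41.50 Y7.00 E2.0892
G1 X41.50 Y27.50 E3.3676
G1 X15.00 Y27.50 E5.0202
G1 X15.00 Y15.00 E5.7997
G1 X11.00 Y15.00 E6.0492
G1 X11.00 Y5.00 E6.6728

At z = 18.5 mm: the cube does not reach this height (z outside [0, 9]); the 29.5×10 cube at (11, 5) contributes its full rectangle; the cube at (15, 4.5) is present — its section is the full 11×21 rectangle; Taking the union: the regions partially overlap (shared area 110.00 mm²), so overlapping operands fuse into one piece — 1 connected region; the 26.5×20.5 cube at (15, 7) contributes its full rectangle; Taking the union: the regions partially overlap (shared area 319.50 mm²), so overlapping operands fuse into one piece — 1 connected region. The outline is a single polygon with 12 vertices. Extrusion per mm of travel: 0.6 × 0.25 / (π × 0.875²) = 0.062363. Accumulating E over each segment gives final E = 6.6728.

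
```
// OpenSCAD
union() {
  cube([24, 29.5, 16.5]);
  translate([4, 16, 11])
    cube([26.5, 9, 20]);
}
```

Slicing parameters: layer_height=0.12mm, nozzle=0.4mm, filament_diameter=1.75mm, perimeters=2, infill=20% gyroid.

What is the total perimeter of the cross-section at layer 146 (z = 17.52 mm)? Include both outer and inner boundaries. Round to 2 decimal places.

71.00 mm

At z = 17.52 mm: the cube is not intersected at this z (z outside [0, 16.5]); the 26.5×9 cube at (4, 16) contributes its full rectangle (perimeter 71.00 mm); Merging all regions: only the 26.5×9 cube at (4, 16) is present, so the union is just that shape — boundary = 71.00 mm. Overall, the cross-section is a single solid region. Total boundary length (outer) = 71.00 mm.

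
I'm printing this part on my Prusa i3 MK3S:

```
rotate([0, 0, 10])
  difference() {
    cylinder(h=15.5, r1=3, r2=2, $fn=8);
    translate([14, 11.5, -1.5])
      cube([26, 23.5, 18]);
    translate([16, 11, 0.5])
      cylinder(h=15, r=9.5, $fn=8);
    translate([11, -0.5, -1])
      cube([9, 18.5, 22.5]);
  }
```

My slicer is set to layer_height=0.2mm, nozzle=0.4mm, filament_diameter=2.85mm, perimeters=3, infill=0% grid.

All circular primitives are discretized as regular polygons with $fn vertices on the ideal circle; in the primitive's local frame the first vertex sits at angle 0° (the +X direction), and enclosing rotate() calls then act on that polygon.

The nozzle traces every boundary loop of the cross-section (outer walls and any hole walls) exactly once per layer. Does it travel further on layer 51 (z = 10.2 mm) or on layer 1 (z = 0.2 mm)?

layer 1 (z = 0.2 mm)

Layer 51 (z = 10.2): the cone: at t=0.658 of its height the radius interpolates to r₁+(r₂−r₁)t = 2.342, giving a regular 8-gon of that circumradius (perimeter = 2·8·2.342·sin(180°/8) = 14.34 mm); the cube at (14, 11.5) is present — its section is the full 26×23.5 rectangle (perimeter 99.00 mm); the r=9.5 cylinder at (16, 11) gives a regular 8-gon of circumradius 9.5 (constant along its height) (perimeter = 2·8·9.500·sin(180°/8) = 58.17 mm); the cube at (11, -0.5) is present — its section is the full 9×18.5 rectangle (perimeter 55.00 mm); Taking the first minus the rest: starting from the cone, the 26×23.5 cube at (14, 11.5) misses the remaining region (no effect); the r=9.5 cylinder at (16, 11) misses the remaining region (no effect); the 9×18.5 cube at (11, -0.5) misses the remaining region (no effect) — boundary = 14.34 mm; (rotated 10° about Z; rotation is an isometry so areas/perimeters/island counts are preserved). So its perimeter = 14.34 mm. Layer 1 (z = 0.2): the cone contributes a regular 8-gon of circumradius 2.987 (interpolated between r1=3 and r2=2 at t=0.013) (perimeter = 2·8·2.987·sin(180°/8) = 18.29 mm); the cube at (14, 11.5) (footprint 26×23.5) is included at this height (perimeter 99.00 mm); the cylinder at (16, 11) is absent (z outside [0.5, 15.5]); the cube at (11, -0.5) is present — its section is the full 9×18.5 rectangle (perimeter 55.00 mm); Subtracting the remaining from the first: starting from the cone, the 26×23.5 cube at (14, 11.5) misses the remaining region (no effect); the 9×18.5 cube at (11, -0.5) misses the remaining region (no effect) — boundary = 18.29 mm; (rotated 10° about Z; rotation is an isometry so areas/perimeters/island counts are preserved). So its perimeter = 18.29 mm. Layer 1 is larger (18.29 vs 14.34 mm).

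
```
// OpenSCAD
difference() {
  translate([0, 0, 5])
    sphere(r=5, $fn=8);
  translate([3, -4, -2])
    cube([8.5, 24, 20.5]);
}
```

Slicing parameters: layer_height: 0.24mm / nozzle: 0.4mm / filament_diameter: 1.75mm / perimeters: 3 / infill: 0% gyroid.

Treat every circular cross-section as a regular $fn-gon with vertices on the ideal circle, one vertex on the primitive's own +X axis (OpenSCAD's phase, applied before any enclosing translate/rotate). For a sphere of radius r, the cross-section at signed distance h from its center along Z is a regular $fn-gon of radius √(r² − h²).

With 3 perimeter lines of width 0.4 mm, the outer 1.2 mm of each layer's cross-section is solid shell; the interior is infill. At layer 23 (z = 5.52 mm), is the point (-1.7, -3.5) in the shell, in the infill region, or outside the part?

At z = 5.52 mm: the sphere: section is a regular 8-gon, circumradius = √(r²−h²) = √(5²−0.52²) = 4.973; the cube at (3, -4) (footprint 8.5×24) is included at this height; Subtracting the remaining from the first: starting from the r=5 sphere, the 8.5×24 cube at (3, -4) partially overlaps it — only the 8.86 mm² overlap (of its 204.00 mm²) is removed, clipping the outline — 1 connected region. Overall, the cross-section is a single solid region. The nearest boundary edge runs (-0.00, -4.97)→(-3.52, -3.52); distance from the point to it = 0.71 mm. The point is inside the cross-section, 0.71 mm from the nearest boundary — within the 1.2 mm shell band (3 × 0.4).

shell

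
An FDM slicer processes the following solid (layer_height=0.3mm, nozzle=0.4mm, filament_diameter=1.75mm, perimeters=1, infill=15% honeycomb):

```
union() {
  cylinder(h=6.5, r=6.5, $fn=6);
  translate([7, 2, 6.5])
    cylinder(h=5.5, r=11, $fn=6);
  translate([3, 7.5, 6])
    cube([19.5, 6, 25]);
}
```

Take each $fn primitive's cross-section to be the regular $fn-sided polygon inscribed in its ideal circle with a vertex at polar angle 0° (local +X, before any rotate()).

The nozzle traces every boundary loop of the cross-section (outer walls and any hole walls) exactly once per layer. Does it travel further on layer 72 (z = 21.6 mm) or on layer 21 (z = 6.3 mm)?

layer 21 (z = 6.3 mm)

Layer 72 (z = 21.6): the cylinder is absent (z outside [0, 6.5]); the cylinder at (7, 2) is absent (z outside [6.5, 12]); the 19.5×6 cube at (3, 7.5) contributes its full rectangle (perimeter 51.00 mm); Merging all regions: only the 19.5×6 cube at (3, 7.5) is present, so the union is just that shape — boundary = 51.00 mm. So its perimeter = 51.00 mm. Layer 21 (z = 6.3): the cylinder: section is a regular 6-gon, circumradius r=6.5 (perimeter = 2·6·6.500·sin(180°/6) = 39.00 mm); the cylinder at (7, 2) is absent (z outside [6.5, 12]); the 19.5×6 cube at (3, 7.5) contributes its full rectangle (perimeter 51.00 mm); Combining (union): the 2 present regions are separate (no shared area or edge), so areas and boundary lengths simply add and each stays a separate island — boundary = 90.00 mm. So its perimeter = 90.00 mm. Layer 21 is larger (90.00 vs 51.00 mm).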